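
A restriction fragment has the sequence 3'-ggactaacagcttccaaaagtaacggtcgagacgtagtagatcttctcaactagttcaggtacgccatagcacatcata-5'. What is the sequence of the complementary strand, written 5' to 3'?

5'-CCTGATTGTCGAAGGTTTTCATTGCCAGCTCTGCATCATCTAGAAGAGTTGATCAAGTCCATGCGGTATCGTGTAGTAT-3'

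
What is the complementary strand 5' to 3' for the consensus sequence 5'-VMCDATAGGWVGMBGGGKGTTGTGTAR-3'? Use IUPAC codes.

5'-YTACACAACMCCCVKCBWCCTATHGKB-3'

Standard pairs A↔T, G↔C; ambiguity codes pair R↔Y, M↔K, W↔W, B↔V, D↔H. Complement (BKGHTATCCWBCKVCCCMCAACACATY), then reverse for 5'→3'.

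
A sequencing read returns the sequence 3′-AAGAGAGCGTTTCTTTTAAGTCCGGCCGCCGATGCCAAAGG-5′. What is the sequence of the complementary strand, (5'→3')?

The strand is given 3'→5', so its complement runs 5'→3' in the same left-to-right order: pair each base A↔T, G↔C.

5'-TTCTCTCGCAAAGAAAATTCAGGCCGGCGGCTACGGTTTCC-3'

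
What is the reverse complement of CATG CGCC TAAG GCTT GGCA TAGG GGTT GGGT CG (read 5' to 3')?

Reading the sequence 3'→5' and pairing each base (A↔T, G↔C) gives the reverse complement directly.

5′-CGACCCAACCCCTATGCCAAGCCTTAGGCGCATG-3′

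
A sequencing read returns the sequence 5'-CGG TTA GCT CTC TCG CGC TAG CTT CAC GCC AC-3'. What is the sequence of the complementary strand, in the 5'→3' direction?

5′-GTGGCGTGAAGCTAGCGCGAGAGAGCTAACCG-3′

Pairing A↔T and G↔C gives GCCAATCGAGAGAGCGCGATCGAAGTGCGGTG, running 3'→5'. Reverse for the 5'→3' convention.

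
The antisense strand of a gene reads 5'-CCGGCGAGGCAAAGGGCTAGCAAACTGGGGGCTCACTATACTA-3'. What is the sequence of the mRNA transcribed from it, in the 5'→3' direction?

RNA polymerase reads the template 3'→5' and synthesizes mRNA 5'→3' by base-pairing (A→U, T→A, G↔C). The complement of the template is GGCCGCTCCGTTTCCCGATCGTTTGACCCCCGAGTGATATGAT; antiparallel, so 5'→3' the coding strand is TAGTATAGTGAGCCCCCAGTTTGCTAGCCCTTTGCCTCGCCGG. Replace T with U for the mRNA.

5'-UAGUAUAGUGAGCCCCCAGUUUGCUAGCCCUUUGCCUCGCCGG-3'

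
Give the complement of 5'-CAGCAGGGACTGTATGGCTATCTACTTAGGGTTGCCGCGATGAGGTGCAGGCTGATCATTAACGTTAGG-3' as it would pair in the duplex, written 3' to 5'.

3'-GTCGTCCCTGACATACCGATAGATGAATCCCAACGGCGCTACTCCACGTCCGACTAGTAATTGCAATCC-5'

Base-pairing A↔T, G↔C gives the complement. The complementary strand is antiparallel, so paired with a 5'→3' strand it runs 3'→5'.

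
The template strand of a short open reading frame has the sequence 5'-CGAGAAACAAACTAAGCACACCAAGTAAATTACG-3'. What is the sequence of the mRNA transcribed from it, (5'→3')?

RNA polymerase reads the template 3'→5' and synthesizes mRNA 5'→3' by base-pairing (A→U, T→A, G↔C). The complement of the template is GCTCTTTGTTTGATTCGTGTGGTTCATTTAATGC; antiparallel, so 5'→3' the coding strand is CGTAATTTACTTGGTGTGCTTAGTTTGTTTCTCG. Replace T with U for the mRNA.

5′-CGUAAUUUACUUGGUGUGCUUAGUUUGUUUCUCG-3′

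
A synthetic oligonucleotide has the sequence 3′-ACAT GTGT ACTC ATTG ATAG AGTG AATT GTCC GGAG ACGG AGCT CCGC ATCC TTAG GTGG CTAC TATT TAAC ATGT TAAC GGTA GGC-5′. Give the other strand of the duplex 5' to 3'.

The strand is given 3'→5', so its complement runs 5'→3' in the same left-to-right order: pair each base A↔T, G↔C.

5′-TGTACACATGAGTAACTATCTCACTTAACAGGCCTCTGCCTCGAGGCGTAGGAATCCACCGATGATAAATTGTACAATTGCCATCCG-3′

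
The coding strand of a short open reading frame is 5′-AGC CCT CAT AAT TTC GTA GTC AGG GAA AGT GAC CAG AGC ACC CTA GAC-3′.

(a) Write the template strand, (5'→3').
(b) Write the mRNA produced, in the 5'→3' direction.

(a) 5'-GTCTAGGGTGCTCTGGTCACTTTCCCTGACTACGAAATTATGAGGGCT-3'
(b) 5'-AGCCCUCAUAAUUUCGUAGUCAGGGAAAGUGACCAGAGCACCCUAGAC-3'

(a) The template strand is the reverse complement of the coding strand: complement TCGGGAGTATTAAAGCATCAGTCCCTTTCACTGGTCTCGTGGGATCTG, then reverse.
(b) mRNA matches the coding strand with T→U.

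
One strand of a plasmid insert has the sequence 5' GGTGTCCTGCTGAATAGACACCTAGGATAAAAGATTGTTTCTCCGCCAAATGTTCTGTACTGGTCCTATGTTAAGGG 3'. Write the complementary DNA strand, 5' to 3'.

5'-CCCTTAACATAGGACCAGTACAGAACATTTGGCGGAGAAACAATCTTTTATCCTAGGTGTCTATTCAGCAGGACACC-3'

Pairing A↔T and G↔C gives CCACAGGACGACTTATCTGTGGATCCTATTTTCTAACAAAGAGGCGGTTTACAAGACATGACCAGGATACAATTCCC, running 3'→5'. Reverse for the 5'→3' convention.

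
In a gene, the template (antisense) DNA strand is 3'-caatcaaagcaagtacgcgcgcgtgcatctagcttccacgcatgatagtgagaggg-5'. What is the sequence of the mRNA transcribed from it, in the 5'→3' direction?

Reading the template 3'→5' as shown, RNA polymerase pairs each base (A→U, T→A, G↔C) to build mRNA 5'→3' directly.

5'-GUUAGUUUCGUUCAUGCGCGCGCACGUAGAUCGAAGGUGCGUACUAUCACUCUCCC-3'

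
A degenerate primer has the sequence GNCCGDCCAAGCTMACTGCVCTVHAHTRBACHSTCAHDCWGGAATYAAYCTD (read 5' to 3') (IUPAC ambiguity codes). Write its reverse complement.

5'-HAGRTTRATTCCWGHDTGASDGTVYADTDBAGBGCAGTKAGCTTGGHCGGNC-3'

Standard pairs A↔T, G↔C; ambiguity codes pair R↔Y, M↔K, W↔W, S↔S, B↔V, D↔H, N↔N. Complement (CNGGCHGGTTCGAKTGACGBGABDTDAYVTGDSAGTDHGWCCTTARTTRGAH), then reverse for 5'→3'.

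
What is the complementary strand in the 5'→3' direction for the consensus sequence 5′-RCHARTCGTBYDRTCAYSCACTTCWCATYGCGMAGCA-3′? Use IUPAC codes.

Standard pairs A↔T, G↔C; ambiguity codes pair R↔Y, M↔K, W↔W, S↔S, B↔V, D↔H. Complement (YGDTYAGCAVRHYAGTRSGTGAAGWGTARCGCKTCGT), then reverse for 5'→3'.

5'-TGCTKCGCRATGWGAAGTGSRTGAYHRVACGAYTDGY-3'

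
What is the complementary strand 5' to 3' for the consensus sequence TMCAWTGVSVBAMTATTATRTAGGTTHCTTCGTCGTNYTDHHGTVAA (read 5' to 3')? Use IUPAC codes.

5'-TTBACDDHARNACGACGAAGDAACCTAYATAATAKTVBSBCAWTGKA-3'

Standard pairs A↔T, G↔C; ambiguity codes pair R↔Y, M↔K, W↔W, S↔S, B↔V, D↔H, N↔N. Complement (AKGTWACBSBVTKATAATAYATCCAADGAAGCAGCANRAHDDCABTT), then reverse for 5'→3'.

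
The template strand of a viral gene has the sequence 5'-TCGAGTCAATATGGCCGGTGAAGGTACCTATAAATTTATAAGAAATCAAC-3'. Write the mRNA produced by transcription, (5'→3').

5'-GUUGAUUUCUUAUAAAUUUAUAGGUACCUUCACCGGCCAUAUUGACUCGA-3'

RNA polymerase reads the template 3'→5' and synthesizes mRNA 5'→3' by base-pairing (A→U, T→A, G↔C). The complement of the template is AGCTCAGTTATACCGGCCACTTCCATGGATATTTAAATATTCTTTAGTTG; antiparallel, so 5'→3' the coding strand is GTTGATTTCTTATAAATTTATAGGTACCTTCACCGGCCATATTGACTCGA. Replace T with U for the mRNA.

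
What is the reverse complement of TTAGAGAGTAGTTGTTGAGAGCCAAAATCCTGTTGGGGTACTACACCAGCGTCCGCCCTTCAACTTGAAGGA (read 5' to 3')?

5'-TCCTTCAAGTTGAAGGGCGGACGCTGGTGTAGTACCCCAACAGGATTTTGGCTCTCAACAACTACTCTCTAA-3'

Complement each base (A↔T, G↔C): AATCTCTCATCAACAACTCTCGGTTTTAGGACAACCCCATGATGTGGTCGCAGGCGGGAAGTTGAACTTCCT. Then reverse.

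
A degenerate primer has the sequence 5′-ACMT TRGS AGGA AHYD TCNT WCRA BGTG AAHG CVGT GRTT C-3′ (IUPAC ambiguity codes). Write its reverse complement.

5'-GAAYCACBGCDTTCACVTYGWANGAHRDTTCCTSCYAAKGT-3'

Standard pairs A↔T, G↔C; ambiguity codes pair R↔Y, M↔K, W↔W, S↔S, B↔V, D↔H, N↔N. Complement (TGKAAYCSTCCTTDRHAGNAWGYTVCACTTDCGBCACYAAG), then reverse for 5'→3'.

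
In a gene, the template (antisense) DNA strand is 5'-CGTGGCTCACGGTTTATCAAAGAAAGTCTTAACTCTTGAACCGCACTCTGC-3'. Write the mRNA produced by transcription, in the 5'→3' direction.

The mRNA has the sequence of the coding strand (reverse complement of the template) with T→U. Reverse complement of CGTGGCTCACGGTTTATCAAAGAAAGTCTTAACTCTTGAACCGCACTCTGC is GCAGAGTGCGGTTCAAGAGTTAAGACTTTCTTTGATAAACCGTGAGCCACG; then T→U.

5'-GCAGAGUGCGGUUCAAGAGUUAAGACUUUCUUUGAUAAACCGUGAGCCACG-3'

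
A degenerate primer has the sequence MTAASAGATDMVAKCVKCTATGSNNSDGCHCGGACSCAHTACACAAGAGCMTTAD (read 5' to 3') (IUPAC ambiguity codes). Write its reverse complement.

Standard pairs A↔T, G↔C; ambiguity codes pair M↔K, S↔S, D↔H, V↔B, N↔N. Complement (KATTSTCTAHKBTMGBMGATACSNNSHCGDGCCTGSGTDATGTGTTCTCGKAATH), then reverse for 5'→3'.

5'-HTAAKGCTCTTGTGTADTGSGTCCGDGCHSNNSCATAGMBGMTBKHATCTSTTAK-3'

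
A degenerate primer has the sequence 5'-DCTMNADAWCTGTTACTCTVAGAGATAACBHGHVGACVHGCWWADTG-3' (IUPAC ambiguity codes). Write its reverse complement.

Standard pairs A↔T, G↔C; ambiguity codes pair M↔K, W↔W, B↔V, D↔H, N↔N. Complement (HGAKNTHTWGACAATGAGABTCTCTATTGVDCDBCTGBDCGWWTHAC), then reverse for 5'→3'.

5'-CAHTWWGCDBGTCBDCDVGTTATCTCTBAGAGTAACAGWTHTNKAGH-3'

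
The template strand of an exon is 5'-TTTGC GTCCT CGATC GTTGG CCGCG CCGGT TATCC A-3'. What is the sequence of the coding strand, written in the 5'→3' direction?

5'-TGGATAACCGGCGCGGCCAACGATCGAGGACGCAAA-3'

The coding strand is complementary and antiparallel to the template: take the complement (A↔T, G↔C) and reverse.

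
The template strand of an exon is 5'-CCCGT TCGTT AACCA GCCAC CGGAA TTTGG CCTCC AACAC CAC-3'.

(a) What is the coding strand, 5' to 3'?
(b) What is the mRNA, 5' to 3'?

(a) The coding strand is the reverse complement of the template: complement GGGCAAGCAATTGGTCGGTGGCCTTAAACCGGAGGTTGTGGTG, then reverse.
(b) mRNA has the coding-strand sequence with T→U.

(a) 5'-GTGGTGTTGGAGGCCAAATTCCGGTGGCTGGTTAACGAACGGG-3'
(b) 5'-GUGGUGUUGGAGGCCAAAUUCCGGUGGCUGGUUAACGAACGGG-3'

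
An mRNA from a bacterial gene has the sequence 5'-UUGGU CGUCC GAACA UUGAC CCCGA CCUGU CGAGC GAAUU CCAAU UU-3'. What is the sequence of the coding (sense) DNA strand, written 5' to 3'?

The coding DNA strand has the same 5'→3' sequence as the mRNA with U replaced by T.

5′-TTGGTCGTCCGAACATTGACCCCGACCTGTCGAGCGAATTCCAATTT-3′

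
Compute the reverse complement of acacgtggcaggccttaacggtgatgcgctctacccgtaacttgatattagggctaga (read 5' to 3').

Reading the sequence 3'→5' and pairing each base (A↔T, G↔C) gives the reverse complement directly.

5'-TCTAGCCCTAATATCAAGTTACGGGTAGAGCGCATCACCGTTAAGGCCTGCCACGTGT-3'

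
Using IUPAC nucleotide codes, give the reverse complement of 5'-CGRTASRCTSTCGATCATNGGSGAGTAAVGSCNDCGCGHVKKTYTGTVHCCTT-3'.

5'-AAGGDBACARAMMBDCGCGHNGSCBTTACTCSCCNATGATCGASAGYSTAYCG-3'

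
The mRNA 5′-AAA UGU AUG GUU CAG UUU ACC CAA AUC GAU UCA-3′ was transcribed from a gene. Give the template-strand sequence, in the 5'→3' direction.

Replace U with T to get the coding DNA strand: AAATGTATGGTTCAGTTTACCCAAATCGATTCA. The template strand is its reverse complement (complement TTTACATACCAAGTCAAATGGGTTTAGCTAAGT, then reverse).

5'-TGAATCGATTTGGGTAAACTGAACCATACATTT-3'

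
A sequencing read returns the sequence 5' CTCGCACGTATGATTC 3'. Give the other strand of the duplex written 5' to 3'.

The complement of CTCGCACGTATGATTC is GAGCGTGCATACTAAG (A↔T, G↔C). DNA strands are antiparallel, so the complementary strand runs 3'→5'; reversing gives the 5'→3' form.

5'-GAATCATACGTGCGAG-3'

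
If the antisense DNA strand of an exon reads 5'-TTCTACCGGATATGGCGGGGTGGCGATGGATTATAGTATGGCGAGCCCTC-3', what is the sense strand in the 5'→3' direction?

The coding strand is complementary and antiparallel to the template: take the complement (A↔T, G↔C) and reverse.

5'-GAGGGCTCGCCATACTATAATCCATCGCCACCCCGCCATATCCGGTAGAA-3'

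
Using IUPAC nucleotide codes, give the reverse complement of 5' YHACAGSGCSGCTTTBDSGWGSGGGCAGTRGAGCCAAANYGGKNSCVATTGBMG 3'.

5'-CKVCAATBGSNMCCRNTTTGGCTCYACTGCCCSCWCSHVAAAGCSGCSCTGTDR-3'

Standard pairs A↔T, G↔C; ambiguity codes pair R↔Y, M↔K, W↔W, S↔S, B↔V, D↔H, N↔N. Complement (RDTGTCSCGSCGAAAVHSCWCSCCCGTCAYCTCGGTTTNRCCMNSGBTAACVKC), then reverse for 5'→3'.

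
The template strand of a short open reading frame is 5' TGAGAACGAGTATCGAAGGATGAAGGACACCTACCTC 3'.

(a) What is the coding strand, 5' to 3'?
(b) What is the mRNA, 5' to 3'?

(a) The coding strand is the reverse complement of the template: complement ACTCTTGCTCATAGCTTCCTACTTCCTGTGGATGGAG, then reverse.
(b) mRNA has the coding-strand sequence with T→U.

(a) 5'-GAGGTAGGTGTCCTTCATCCTTCGATACTCGTTCTCA-3'
(b) 5′-GAGGUAGGUGUCCUUCAUCCUUCGAUACUCGUUCUCA-3′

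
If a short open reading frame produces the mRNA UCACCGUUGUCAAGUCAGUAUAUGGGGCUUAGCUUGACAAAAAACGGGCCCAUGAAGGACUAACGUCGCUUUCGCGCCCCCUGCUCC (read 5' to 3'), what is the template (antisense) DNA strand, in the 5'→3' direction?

Replace U with T to get the coding DNA strand: TCACCGTTGTCAAGTCAGTATATGGGGCTTAGCTTGACAAAAAACGGGCCCATGAAGGACTAACGTCGCTTTCGCGCCCCCTGCTCC. The template strand is its reverse complement (complement AGTGGCAACAGTTCAGTCATATACCCCGAATCGAACTGTTTTTTGCCCGGGTACTTCCTGATTGCAGCGAAAGCGCGGGGGACGAGG, then reverse).

5'-GGAGCAGGGGGCGCGAAAGCGACGTTAGTCCTTCATGGGCCCGTTTTTTGTCAAGCTAAGCCCCATATACTGACTTGACAACGGTGA-3'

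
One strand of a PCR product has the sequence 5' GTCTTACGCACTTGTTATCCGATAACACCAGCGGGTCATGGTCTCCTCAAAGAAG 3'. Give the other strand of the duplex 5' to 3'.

The complement of GTCTTACGCACTTGTTATCCGATAACACCAGCGGGTCATGGTCTCCTCAAAGAAG is CAGAATGCGTGAACAATAGGCTATTGTGGTCGCCCAGTACCAGAGGAGTTTCTTC (A↔T, G↔C). DNA strands are antiparallel, so the complementary strand runs 3'→5'; reversing gives the 5'→3' form.

5'-CTTCTTTGAGGAGACCATGACCCGCTGGTGTTATCGGATAACAAGTGCGTAAGAC-3'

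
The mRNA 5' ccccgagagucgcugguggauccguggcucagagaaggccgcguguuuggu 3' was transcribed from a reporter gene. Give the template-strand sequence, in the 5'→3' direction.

Replace U with T to get the coding DNA strand: CCCCGAGAGTCGCTGGTGGATCCGTGGCTCAGAGAAGGCCGCGTGTTTGGT. The template strand is its reverse complement (complement GGGGCTCTCAGCGACCACCTAGGCACCGAGTCTCTTCCGGCGCACAAACCA, then reverse).

5′-ACCAAACACGCGGCCTTCTCTGAGCCACGGATCCACCAGCGACTCTCGGGG-3′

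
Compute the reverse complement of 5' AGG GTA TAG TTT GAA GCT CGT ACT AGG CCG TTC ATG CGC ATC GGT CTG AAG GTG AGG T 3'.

Complement each base (A↔T, G↔C): TCCCATATCAAACTTCGAGCATGATCCGGCAAGTACGCGTAGCCAGACTTCCACTCCA. Then reverse.

5'-ACCTCACCTTCAGACCGATGCGCATGAACGGCCTAGTACGAGCTTCAAACTATACCCT-3'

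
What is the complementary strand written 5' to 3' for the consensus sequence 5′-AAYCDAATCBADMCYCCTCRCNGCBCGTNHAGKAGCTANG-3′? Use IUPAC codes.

5'-CNTAGCTMCTDNACGVGCNGYGAGGRGKHTVGATTHGRTT-3'

Standard pairs A↔T, G↔C; ambiguity codes pair R↔Y, M↔K, B↔V, D↔H, N↔N. Complement (TTRGHTTAGVTHKGRGGAGYGNCGVGCANDTCMTCGATNC), then reverse for 5'→3'.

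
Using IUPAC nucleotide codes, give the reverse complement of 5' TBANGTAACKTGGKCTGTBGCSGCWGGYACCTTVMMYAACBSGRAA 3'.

5'-TTYCSVGTTRKKBAAGGTRCCWGCSGCVACAGMCCAMGTTACNTVA-3'

Standard pairs A↔T, G↔C; ambiguity codes pair R↔Y, M↔K, W↔W, S↔S, B↔V, N↔N. Complement (AVTNCATTGMACCMGACAVCGSCGWCCRTGGAABKKRTTGVSCYTT), then reverse for 5'→3'.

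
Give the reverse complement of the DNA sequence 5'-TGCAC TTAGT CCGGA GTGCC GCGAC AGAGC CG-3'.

5'-CGGCTCTGTCGCGGCACTCCGGACTAAGTGCA-3'

Reading the sequence 3'→5' and pairing each base (A↔T, G↔C) gives the reverse complement directly.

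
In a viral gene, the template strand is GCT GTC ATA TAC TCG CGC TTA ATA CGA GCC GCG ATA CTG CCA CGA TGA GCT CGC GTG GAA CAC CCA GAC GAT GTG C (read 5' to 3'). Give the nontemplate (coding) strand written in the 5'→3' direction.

The coding strand is complementary and antiparallel to the template: take the complement (A↔T, G↔C) and reverse.

5'-GCACATCGTCTGGGTGTTCCACGCGAGCTCATCGTGGCAGTATCGCGGCTCGTATTAAGCGCGAGTATATGACAGC-3'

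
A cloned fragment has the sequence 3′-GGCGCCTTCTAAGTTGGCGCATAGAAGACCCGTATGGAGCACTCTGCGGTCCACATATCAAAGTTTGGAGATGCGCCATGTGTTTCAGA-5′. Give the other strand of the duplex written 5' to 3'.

The strand is given 3'→5', so its complement runs 5'→3' in the same left-to-right order: pair each base A↔T, G↔C.

5′-CCGCGGAAGATTCAACCGCGTATCTTCTGGGCATACCTCGTGAGACGCCAGGTGTATAGTTTCAAACCTCTACGCGGTACACAAAGTCT-3′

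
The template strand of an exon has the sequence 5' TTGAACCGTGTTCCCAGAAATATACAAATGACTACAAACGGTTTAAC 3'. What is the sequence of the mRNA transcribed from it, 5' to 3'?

The mRNA has the sequence of the coding strand (reverse complement of the template) with T→U. Reverse complement of TTGAACCGTGTTCCCAGAAATATACAAATGACTACAAACGGTTTAAC is GTTAAACCGTTTGTAGTCATTTGTATATTTCTGGGAACACGGTTCAA; then T→U.

5'-GUUAAACCGUUUGUAGUCAUUUGUAUAUUUCUGGGAACACGGUUCAA-3'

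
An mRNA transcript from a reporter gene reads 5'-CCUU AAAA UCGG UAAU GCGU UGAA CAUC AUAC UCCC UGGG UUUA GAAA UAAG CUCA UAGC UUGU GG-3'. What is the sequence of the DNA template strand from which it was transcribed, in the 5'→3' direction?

5'-CCACAAGCTATGAGCTTATTTCTAAACCCAGGGAGTATGATGTTCAACGCATTACCGATTTTAAGG-3'

Replace U with T to get the coding DNA strand: CCTTAAAATCGGTAATGCGTTGAACATCATACTCCCTGGGTTTAGAAATAAGCTCATAGCTTGTGG. The template strand is its reverse complement (complement GGAATTTTAGCCATTACGCAACTTGTAGTATGAGGGACCCAAATCTTTATTCGAGTATCGAACACC, then reverse).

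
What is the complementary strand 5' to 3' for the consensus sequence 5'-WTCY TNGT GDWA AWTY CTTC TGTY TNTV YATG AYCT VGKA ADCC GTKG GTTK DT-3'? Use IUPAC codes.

5'-AHMAACCMACGGHTTMCBAGRTCATRBANARACAGAAGRAWTTWHCACNARGAW-3'

Standard pairs A↔T, G↔C; ambiguity codes pair Y↔R, K↔M, W↔W, D↔H, V↔B, N↔N. Complement (WAGRANCACHWTTWARGAAGACARANABRTACTRGABCMTTHGGCAMCCAAMHA), then reverse for 5'→3'.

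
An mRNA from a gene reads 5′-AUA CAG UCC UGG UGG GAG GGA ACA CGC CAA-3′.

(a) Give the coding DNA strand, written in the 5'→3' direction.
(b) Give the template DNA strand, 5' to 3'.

(a) The coding strand matches the mRNA with U→T.
(b) The template strand is the reverse complement of the coding strand.

(a) 5'-ATACAGTCCTGGTGGGAGGGAACACGCCAA-3'
(b) 5'-TTGGCGTGTTCCCTCCCACCAGGACTGTAT-3'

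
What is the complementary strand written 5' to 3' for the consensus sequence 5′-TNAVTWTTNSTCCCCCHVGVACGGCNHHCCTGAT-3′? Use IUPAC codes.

Standard pairs A↔T, G↔C; ambiguity codes pair W↔W, S↔S, H↔D, V↔B, N↔N. Complement (ANTBAWAANSAGGGGGDBCBTGCCGNDDGGACTA), then reverse for 5'→3'.

5'-ATCAGGDDNGCCGTBCBDGGGGGASNAAWABTNA-3'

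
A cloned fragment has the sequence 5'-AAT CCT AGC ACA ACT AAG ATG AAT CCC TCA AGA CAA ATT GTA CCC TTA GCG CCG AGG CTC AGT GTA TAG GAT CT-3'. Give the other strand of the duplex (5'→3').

Pairing A↔T and G↔C gives TTAGGATCGTGTTGATTCTACTTAGGGAGTTCTGTTTAACATGGGAATCGCGGCTCCGAGTCACATATCCTAGA, running 3'→5'. Reverse for the 5'→3' convention.

5'-AGATCCTATACACTGAGCCTCGGCGCTAAGGGTACAATTTGTCTTGAGGGATTCATCTTAGTTGTGCTAGGATT-3'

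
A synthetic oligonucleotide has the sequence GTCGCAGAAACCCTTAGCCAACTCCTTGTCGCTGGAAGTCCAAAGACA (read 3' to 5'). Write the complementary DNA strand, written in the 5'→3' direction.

The strand is given 3'→5', so its complement runs 5'→3' in the same left-to-right order: pair each base A↔T, G↔C.

5'-CAGCGTCTTTGGGAATCGGTTGAGGAACAGCGACCTTCAGGTTTCTGT-3'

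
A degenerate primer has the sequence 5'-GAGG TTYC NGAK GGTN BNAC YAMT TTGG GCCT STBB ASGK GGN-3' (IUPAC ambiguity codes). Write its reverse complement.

Standard pairs A↔T, G↔C; ambiguity codes pair Y↔R, M↔K, S↔S, B↔V, N↔N. Complement (CTCCAARGNCTMCCANVNTGRTKAAACCCGGASAVVTSCMCCN), then reverse for 5'→3'.

5'-NCCMCSTVVASAGGCCCAAAKTRGTNVNACCMTCNGRAACCTC-3'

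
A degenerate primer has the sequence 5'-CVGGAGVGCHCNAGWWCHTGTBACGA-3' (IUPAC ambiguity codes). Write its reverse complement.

5'-TCGTVACADGWWCTNGDGCBCTCCBG-3'

Standard pairs A↔T, G↔C; ambiguity codes pair W↔W, B↔V, H↔D, N↔N. Complement (GBCCTCBCGDGNTCWWGDACAVTGCT), then reverse for 5'→3'.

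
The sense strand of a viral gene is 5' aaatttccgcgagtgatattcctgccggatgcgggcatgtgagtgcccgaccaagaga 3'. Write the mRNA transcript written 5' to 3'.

The mRNA is synthesized from the template strand, so it matches the coding strand with T replaced by U.

5'-AAAUUUCCGCGAGUGAUAUUCCUGCCGGAUGCGGGCAUGUGAGUGCCCGACCAAGAGA-3'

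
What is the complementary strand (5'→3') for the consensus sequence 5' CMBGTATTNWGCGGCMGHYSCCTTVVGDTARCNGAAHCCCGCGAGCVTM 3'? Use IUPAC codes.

5'-KABGCTCGCGGGDTTCNGYTAHCBBAAGGSRDCKGCCGCWNAATACVKG-3'

Standard pairs A↔T, G↔C; ambiguity codes pair R↔Y, M↔K, W↔W, S↔S, B↔V, D↔H, N↔N. Complement (GKVCATAANWCGCCGKCDRSGGAABBCHATYGNCTTDGGGCGCTCGBAK), then reverse for 5'→3'.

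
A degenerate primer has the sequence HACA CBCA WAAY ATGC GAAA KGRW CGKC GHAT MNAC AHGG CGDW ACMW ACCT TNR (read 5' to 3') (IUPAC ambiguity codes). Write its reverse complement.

Standard pairs A↔T, G↔C; ambiguity codes pair R↔Y, M↔K, W↔W, B↔V, D↔H, N↔N. Complement (DTGTGVGTWTTRTACGCTTTMCYWGCMGCDTAKNTGTDCCGCHWTGKWTGGAANY), then reverse for 5'→3'.

5'-YNAAGGTWKGTWHCGCCDTGTNKATDCGMCGWYCMTTTCGCATRTTWTGVGTGTD-3'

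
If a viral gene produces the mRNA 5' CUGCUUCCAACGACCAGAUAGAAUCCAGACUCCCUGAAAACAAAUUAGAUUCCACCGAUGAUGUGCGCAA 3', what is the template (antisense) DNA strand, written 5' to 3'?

Replace U with T to get the coding DNA strand: CTGCTTCCAACGACCAGATAGAATCCAGACTCCCTGAAAACAAATTAGATTCCACCGATGATGTGCGCAA. The template strand is its reverse complement (complement GACGAAGGTTGCTGGTCTATCTTAGGTCTGAGGGACTTTTGTTTAATCTAAGGTGGCTACTACACGCGTT, then reverse).

5′-TTGCGCACATCATCGGTGGAATCTAATTTGTTTTCAGGGAGTCTGGATTCTATCTGGTCGTTGGAAGCAG-3′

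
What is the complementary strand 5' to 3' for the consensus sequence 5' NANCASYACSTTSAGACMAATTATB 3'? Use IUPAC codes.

5'-VATAATTKGTCTSAASGTRSTGNTN-3'

Standard pairs A↔T, G↔C; ambiguity codes pair Y↔R, M↔K, S↔S, B↔V, N↔N. Complement (NTNGTSRTGSAASTCTGKTTAATAV), then reverse for 5'→3'.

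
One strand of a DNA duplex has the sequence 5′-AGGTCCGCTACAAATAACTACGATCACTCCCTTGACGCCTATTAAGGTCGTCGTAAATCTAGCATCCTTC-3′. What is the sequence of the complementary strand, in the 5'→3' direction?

5'-GAAGGATGCTAGATTTACGACGACCTTAATAGGCGTCAAGGGAGTGATCGTAGTTATTTGTAGCGGACCT-3'

Pairing A↔T and G↔C gives TCCAGGCGATGTTTATTGATGCTAGTGAGGGAACTGCGGATAATTCCAGCAGCATTTAGATCGTAGGAAG, running 3'→5'. Reverse for the 5'→3' convention.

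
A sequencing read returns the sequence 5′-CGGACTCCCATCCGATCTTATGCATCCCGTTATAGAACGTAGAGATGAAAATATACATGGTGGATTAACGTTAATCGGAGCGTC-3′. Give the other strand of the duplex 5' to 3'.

Pairing A↔T and G↔C gives GCCTGAGGGTAGGCTAGAATACGTAGGGCAATATCTTGCATCTCTACTTTTATATGTACCACCTAATTGCAATTAGCCTCGCAG, running 3'→5'. Reverse for the 5'→3' convention.

5'-GACGCTCCGATTAACGTTAATCCACCATGTATATTTTCATCTCTACGTTCTATAACGGGATGCATAAGATCGGATGGGAGTCCG-3'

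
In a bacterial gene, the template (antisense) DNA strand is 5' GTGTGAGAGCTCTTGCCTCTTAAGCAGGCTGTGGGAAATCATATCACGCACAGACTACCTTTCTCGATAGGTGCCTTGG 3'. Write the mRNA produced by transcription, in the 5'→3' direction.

5′-CCAAGGCACCUAUCGAGAAAGGUAGUCUGUGCGUGAUAUGAUUUCCCACAGCCUGCUUAAGAGGCAAGAGCUCUCACAC-3′

RNA polymerase reads the template 3'→5' and synthesizes mRNA 5'→3' by base-pairing (A→U, T→A, G↔C). The complement of the template is CACACTCTCGAGAACGGAGAATTCGTCCGACACCCTTTAGTATAGTGCGTGTCTGATGGAAAGAGCTATCCACGGAACC; antiparallel, so 5'→3' the coding strand is CCAAGGCACCTATCGAGAAAGGTAGTCTGTGCGTGATATGATTTCCCACAGCCTGCTTAAGAGGCAAGAGCTCTCACAC. Replace T with U for the mRNA.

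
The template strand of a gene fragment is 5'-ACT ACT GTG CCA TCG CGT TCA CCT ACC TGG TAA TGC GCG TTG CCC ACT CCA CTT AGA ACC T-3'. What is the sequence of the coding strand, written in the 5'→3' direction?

The coding strand is complementary and antiparallel to the template: take the complement (A↔T, G↔C) and reverse.

5'-AGGTTCTAAGTGGAGTGGGCAACGCGCATTACCAGGTAGGTGAACGCGATGGCACAGTAGT-3'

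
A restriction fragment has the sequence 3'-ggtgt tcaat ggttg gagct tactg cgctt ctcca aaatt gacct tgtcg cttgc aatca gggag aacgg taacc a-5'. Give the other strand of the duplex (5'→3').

5'-CCACAAGTTACCAACCTCGAATGACGCGAAGAGGTTTTAACTGGAACAGCGAACGTTAGTCCCTCTTGCCATTGGT-3'

The strand is given 3'→5', so its complement runs 5'→3' in the same left-to-right order: pair each base A↔T, G↔C.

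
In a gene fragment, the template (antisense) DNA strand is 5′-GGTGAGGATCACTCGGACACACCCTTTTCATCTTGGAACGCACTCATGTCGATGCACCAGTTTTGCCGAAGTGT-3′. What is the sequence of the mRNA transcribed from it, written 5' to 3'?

5'-ACACUUCGGCAAAACUGGUGCAUCGACAUGAGUGCGUUCCAAGAUGAAAAGGGUGUGUCCGAGUGAUCCUCACC-3'

The mRNA has the sequence of the coding strand (reverse complement of the template) with T→U. Reverse complement of GGTGAGGATCACTCGGACACACCCTTTTCATCTTGGAACGCACTCATGTCGATGCACCAGTTTTGCCGAAGTGT is ACACTTCGGCAAAACTGGTGCATCGACATGAGTGCGTTCCAAGATGAAAAGGGTGTGTCCGAGTGATCCTCACC; then T→U.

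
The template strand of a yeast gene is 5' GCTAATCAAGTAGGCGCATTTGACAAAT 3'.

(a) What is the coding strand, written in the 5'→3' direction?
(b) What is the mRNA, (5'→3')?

(a) 5'-ATTTGTCAAATGCGCCTACTTGATTAGC-3'
(b) 5'-AUUUGUCAAAUGCGCCUACUUGAUUAGC-3'

(a) The coding strand is the reverse complement of the template: complement CGATTAGTTCATCCGCGTAAACTGTTTA, then reverse.
(b) mRNA has the coding-strand sequence with T→U.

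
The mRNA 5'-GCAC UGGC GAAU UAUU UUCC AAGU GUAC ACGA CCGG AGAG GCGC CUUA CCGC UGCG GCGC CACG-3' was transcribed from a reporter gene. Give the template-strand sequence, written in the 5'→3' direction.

5'-CGTGGCGCCGCAGCGGTAAGGCGCCTCTCCGGTCGTGTACACTTGGAAAATAATTCGCCAGTGC-3'

Replace U with T to get the coding DNA strand: GCACTGGCGAATTATTTTCCAAGTGTACACGACCGGAGAGGCGCCTTACCGCTGCGGCGCCACG. The template strand is its reverse complement (complement CGTGACCGCTTAATAAAAGGTTCACATGTGCTGGCCTCTCCGCGGAATGGCGACGCCGCGGTGC, then reverse).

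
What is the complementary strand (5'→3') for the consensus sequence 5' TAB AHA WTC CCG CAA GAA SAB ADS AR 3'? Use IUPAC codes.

5'-YTSHTVTSTTCTTGCGGGAWTDTVTA-3'

Standard pairs A↔T, G↔C; ambiguity codes pair R↔Y, W↔W, S↔S, B↔V, D↔H. Complement (ATVTDTWAGGGCGTTCTTSTVTHSTY), then reverse for 5'→3'.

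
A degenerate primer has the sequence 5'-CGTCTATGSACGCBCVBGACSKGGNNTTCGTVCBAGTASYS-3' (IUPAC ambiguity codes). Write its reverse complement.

Standard pairs A↔T, G↔C; ambiguity codes pair Y↔R, K↔M, S↔S, B↔V, N↔N. Complement (GCAGATACSTGCGVGBVCTGSMCCNNAAGCABGVTCATSRS), then reverse for 5'→3'.

5'-SRSTACTVGBACGAANNCCMSGTCVBGVGCGTSCATAGACG-3'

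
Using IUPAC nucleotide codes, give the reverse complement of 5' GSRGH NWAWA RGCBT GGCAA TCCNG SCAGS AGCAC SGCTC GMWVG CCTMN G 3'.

Standard pairs A↔T, G↔C; ambiguity codes pair R↔Y, M↔K, W↔W, S↔S, B↔V, H↔D, N↔N. Complement (CSYCDNWTWTYCGVACCGTTAGGNCSGTCSTCGTGSCGAGCKWBCGGAKNC), then reverse for 5'→3'.

5'-CNKAGGCBWKCGAGCSGTGCTSCTGSCNGGATTGCCAVGCYTWTWNDCYSC-3'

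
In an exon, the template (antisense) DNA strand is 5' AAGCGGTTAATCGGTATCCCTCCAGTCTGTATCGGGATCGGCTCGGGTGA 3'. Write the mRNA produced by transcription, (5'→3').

RNA polymerase reads the template 3'→5' and synthesizes mRNA 5'→3' by base-pairing (A→U, T→A, G↔C). The complement of the template is TTCGCCAATTAGCCATAGGGAGGTCAGACATAGCCCTAGCCGAGCCCACT; antiparallel, so 5'→3' the coding strand is TCACCCGAGCCGATCCCGATACAGACTGGAGGGATACCGATTAACCGCTT. Replace T with U for the mRNA.

5'-UCACCCGAGCCGAUCCCGAUACAGACUGGAGGGAUACCGAUUAACCGCUU-3'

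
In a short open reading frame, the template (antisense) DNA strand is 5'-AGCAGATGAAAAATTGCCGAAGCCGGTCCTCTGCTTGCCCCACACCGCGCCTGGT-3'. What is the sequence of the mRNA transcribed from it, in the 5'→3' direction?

5′-ACCAGGCGCGGUGUGGGGCAAGCAGAGGACCGGCUUCGGCAAUUUUUCAUCUGCU-3′

The mRNA has the sequence of the coding strand (reverse complement of the template) with T→U. Reverse complement of AGCAGATGAAAAATTGCCGAAGCCGGTCCTCTGCTTGCCCCACACCGCGCCTGGT is ACCAGGCGCGGTGTGGGGCAAGCAGAGGACCGGCTTCGGCAATTTTTCATCTGCT; then T→U.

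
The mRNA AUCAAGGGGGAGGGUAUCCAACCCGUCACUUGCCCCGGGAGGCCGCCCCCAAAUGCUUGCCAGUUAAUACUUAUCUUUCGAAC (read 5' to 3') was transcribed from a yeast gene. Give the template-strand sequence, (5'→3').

Replace U with T to get the coding DNA strand: ATCAAGGGGGAGGGTATCCAACCCGTCACTTGCCCCGGGAGGCCGCCCCCAAATGCTTGCCAGTTAATACTTATCTTTCGAAC. The template strand is its reverse complement (complement TAGTTCCCCCTCCCATAGGTTGGGCAGTGAACGGGGCCCTCCGGCGGGGGTTTACGAACGGTCAATTATGAATAGAAAGCTTG, then reverse).

5′-GTTCGAAAGATAAGTATTAACTGGCAAGCATTTGGGGGCGGCCTCCCGGGGCAAGTGACGGGTTGGATACCCTCCCCCTTGAT-3′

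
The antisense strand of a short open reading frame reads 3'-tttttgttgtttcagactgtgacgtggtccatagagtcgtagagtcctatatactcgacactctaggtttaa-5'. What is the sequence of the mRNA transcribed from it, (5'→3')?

5′-AAAAACAACAAAGUCUGACACUGCACCAGGUAUCUCAGCAUCUCAGGAUAUAUGAGCUGUGAGAUCCAAAUU-3′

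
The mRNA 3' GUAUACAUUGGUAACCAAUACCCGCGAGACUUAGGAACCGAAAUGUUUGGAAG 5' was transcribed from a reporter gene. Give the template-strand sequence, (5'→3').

Written 5'→3' the mRNA is GAAGGUUUGUAAAGCCAAGGAUUCAGAGCGCCCAUAACCAAUGGUUACAUAUG, so the coding DNA strand is GAAGGTTTGTAAAGCCAAGGATTCAGAGCGCCCATAACCAATGGTTACATATG. The template is its reverse complement.

5'-CATATGTAACCATTGGTTATGGGCGCTCTGAATCCTTGGCTTTACAAACCTTC-3'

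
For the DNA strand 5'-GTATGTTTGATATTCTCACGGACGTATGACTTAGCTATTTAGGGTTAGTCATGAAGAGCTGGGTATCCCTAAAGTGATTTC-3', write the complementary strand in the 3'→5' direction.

3'-CATACAAACTATAAGAGTGCCTGCATACTGAATCGATAAATCCCAATCAGTACTTCTCGACCCATAGGGATTTCACTAAAG-5'

Base-pairing A↔T, G↔C gives the complement. The complementary strand is antiparallel, so paired with a 5'→3' strand it runs 3'→5'.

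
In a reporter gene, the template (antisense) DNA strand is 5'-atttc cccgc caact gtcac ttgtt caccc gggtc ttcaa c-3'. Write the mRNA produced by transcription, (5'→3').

The mRNA has the sequence of the coding strand (reverse complement of the template) with T→U. Reverse complement of ATTTCCCCGCCAACTGTCACTTGTTCACCCGGGTCTTCAAC is GTTGAAGACCCGGGTGAACAAGTGACAGTTGGCGGGGAAAT; then T→U.

5′-GUUGAAGACCCGGGUGAACAAGUGACAGUUGGCGGGGAAAU-3′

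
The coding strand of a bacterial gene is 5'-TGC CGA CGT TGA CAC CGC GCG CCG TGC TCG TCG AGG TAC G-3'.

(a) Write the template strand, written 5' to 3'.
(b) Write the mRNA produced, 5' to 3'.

(a) The template strand is the reverse complement of the coding strand: complement ACGGCTGCAACTGTGGCGCGCGGCACGAGCAGCTCCATGC, then reverse.
(b) mRNA matches the coding strand with T→U.

(a) 5′-CGTACCTCGACGAGCACGGCGCGCGGTGTCAACGTCGGCA-3′
(b) 5'-UGCCGACGUUGACACCGCGCGCCGUGCUCGUCGAGGUACG-3'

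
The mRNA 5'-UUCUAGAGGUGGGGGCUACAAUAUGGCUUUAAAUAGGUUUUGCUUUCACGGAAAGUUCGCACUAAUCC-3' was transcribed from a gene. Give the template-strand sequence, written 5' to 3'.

5'-GGATTAGTGCGAACTTTCCGTGAAAGCAAAACCTATTTAAAGCCATATTGTAGCCCCCACCTCTAGAA-3'

Replace U with T to get the coding DNA strand: TTCTAGAGGTGGGGGCTACAATATGGCTTTAAATAGGTTTTGCTTTCACGGAAAGTTCGCACTAATCC. The template strand is its reverse complement (complement AAGATCTCCACCCCCGATGTTATACCGAAATTTATCCAAAACGAAAGTGCCTTTCAAGCGTGATTAGG, then reverse).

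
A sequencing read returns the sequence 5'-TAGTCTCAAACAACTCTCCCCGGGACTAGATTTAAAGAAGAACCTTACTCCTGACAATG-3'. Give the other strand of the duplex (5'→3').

5'-CATTGTCAGGAGTAAGGTTCTTCTTTAAATCTAGTCCCGGGGAGAGTTGTTTGAGACTA-3'

Pairing A↔T and G↔C gives ATCAGAGTTTGTTGAGAGGGGCCCTGATCTAAATTTCTTCTTGGAATGAGGACTGTTAC, running 3'→5'. Reverse for the 5'→3' convention.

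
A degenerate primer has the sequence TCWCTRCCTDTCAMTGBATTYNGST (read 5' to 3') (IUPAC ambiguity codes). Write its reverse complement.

5'-ASCNRAATVCAKTGAHAGGYAGWGA-3'

Standard pairs A↔T, G↔C; ambiguity codes pair R↔Y, M↔K, W↔W, S↔S, B↔V, D↔H, N↔N. Complement (AGWGAYGGAHAGTKACVTAARNCSA), then reverse for 5'→3'.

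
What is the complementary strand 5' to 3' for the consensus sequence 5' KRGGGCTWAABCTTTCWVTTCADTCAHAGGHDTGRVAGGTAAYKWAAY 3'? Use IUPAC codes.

5'-RTTWMRTTACCTBYCAHDCCTDTGAHTGAABWGAAAGVTTWAGCCCYM-3'

Standard pairs A↔T, G↔C; ambiguity codes pair R↔Y, K↔M, W↔W, B↔V, D↔H. Complement (MYCCCGAWTTVGAAAGWBAAGTHAGTDTCCDHACYBTCCATTRMWTTR), then reverse for 5'→3'.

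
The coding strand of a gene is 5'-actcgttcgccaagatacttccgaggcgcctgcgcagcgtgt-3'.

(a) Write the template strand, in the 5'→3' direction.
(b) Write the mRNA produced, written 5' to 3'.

(a) 5'-ACACGCTGCGCAGGCGCCTCGGAAGTATCTTGGCGAACGAGT-3'
(b) 5'-ACUCGUUCGCCAAGAUACUUCCGAGGCGCCUGCGCAGCGUGU-3'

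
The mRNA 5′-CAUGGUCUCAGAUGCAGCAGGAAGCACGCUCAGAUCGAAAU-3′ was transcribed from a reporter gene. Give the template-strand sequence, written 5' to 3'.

5'-ATTTCGATCTGAGCGTGCTTCCTGCTGCATCTGAGACCATG-3'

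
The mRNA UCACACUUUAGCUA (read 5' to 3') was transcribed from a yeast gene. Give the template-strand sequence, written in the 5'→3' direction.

Replace U with T to get the coding DNA strand: TCACACTTTAGCTA. The template strand is its reverse complement (complement AGTGTGAAATCGAT, then reverse).

5'-TAGCTAAAGTGTGA-3'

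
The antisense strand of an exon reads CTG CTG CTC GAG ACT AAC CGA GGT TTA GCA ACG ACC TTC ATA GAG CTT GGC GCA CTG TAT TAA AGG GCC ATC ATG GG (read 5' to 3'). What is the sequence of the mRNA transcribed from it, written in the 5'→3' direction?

The mRNA has the sequence of the coding strand (reverse complement of the template) with T→U. Reverse complement of CTGCTGCTCGAGACTAACCGAGGTTTAGCAACGACCTTCATAGAGCTTGGCGCACTGTATTAAAGGGCCATCATGGG is CCCATGATGGCCCTTTAATACAGTGCGCCAAGCTCTATGAAGGTCGTTGCTAAACCTCGGTTAGTCTCGAGCAGCAG; then T→U.

5'-CCCAUGAUGGCCCUUUAAUACAGUGCGCCAAGCUCUAUGAAGGUCGUUGCUAAACCUCGGUUAGUCUCGAGCAGCAG-3'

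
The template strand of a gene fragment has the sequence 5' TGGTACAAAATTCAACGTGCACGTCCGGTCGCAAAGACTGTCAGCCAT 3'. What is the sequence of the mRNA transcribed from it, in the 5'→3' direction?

The mRNA has the sequence of the coding strand (reverse complement of the template) with T→U. Reverse complement of TGGTACAAAATTCAACGTGCACGTCCGGTCGCAAAGACTGTCAGCCAT is ATGGCTGACAGTCTTTGCGACCGGACGTGCACGTTGAATTTTGTACCA; then T→U.

5'-AUGGCUGACAGUCUUUGCGACCGGACGUGCACGUUGAAUUUUGUACCA-3'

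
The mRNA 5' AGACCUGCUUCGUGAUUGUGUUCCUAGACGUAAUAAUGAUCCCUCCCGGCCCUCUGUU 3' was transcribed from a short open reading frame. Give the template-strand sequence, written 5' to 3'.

Replace U with T to get the coding DNA strand: AGACCTGCTTCGTGATTGTGTTCCTAGACGTAATAATGATCCCTCCCGGCCCTCTGTT. The template strand is its reverse complement (complement TCTGGACGAAGCACTAACACAAGGATCTGCATTATTACTAGGGAGGGCCGGGAGACAA, then reverse).

5'-AACAGAGGGCCGGGAGGGATCATTATTACGTCTAGGAACACAATCACGAAGCAGGTCT-3'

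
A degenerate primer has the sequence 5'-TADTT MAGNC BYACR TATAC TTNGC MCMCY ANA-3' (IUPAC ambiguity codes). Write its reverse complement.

Standard pairs A↔T, G↔C; ambiguity codes pair R↔Y, M↔K, B↔V, D↔H, N↔N. Complement (ATHAAKTCNGVRTGYATATGAANCGKGKGRTNT), then reverse for 5'→3'.

5'-TNTRGKGKGCNAAGTATAYGTRVGNCTKAAHTA-3'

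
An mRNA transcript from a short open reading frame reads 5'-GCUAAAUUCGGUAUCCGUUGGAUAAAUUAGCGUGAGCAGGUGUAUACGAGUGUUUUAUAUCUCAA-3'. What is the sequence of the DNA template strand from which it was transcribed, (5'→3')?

5'-TTGAGATATAAAACACTCGTATACACCTGCTCACGCTAATTTATCCAACGGATACCGAATTTAGC-3'

Replace U with T to get the coding DNA strand: GCTAAATTCGGTATCCGTTGGATAAATTAGCGTGAGCAGGTGTATACGAGTGTTTTATATCTCAA. The template strand is its reverse complement (complement CGATTTAAGCCATAGGCAACCTATTTAATCGCACTCGTCCACATATGCTCACAAAATATAGAGTT, then reverse).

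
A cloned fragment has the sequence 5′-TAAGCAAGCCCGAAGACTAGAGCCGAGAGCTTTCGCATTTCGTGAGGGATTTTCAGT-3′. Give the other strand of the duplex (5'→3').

Pairing A↔T and G↔C gives ATTCGTTCGGGCTTCTGATCTCGGCTCTCGAAAGCGTAAAGCACTCCCTAAAAGTCA, running 3'→5'. Reverse for the 5'→3' convention.

5'-ACTGAAAATCCCTCACGAAATGCGAAAGCTCTCGGCTCTAGTCTTCGGGCTTGCTTA-3'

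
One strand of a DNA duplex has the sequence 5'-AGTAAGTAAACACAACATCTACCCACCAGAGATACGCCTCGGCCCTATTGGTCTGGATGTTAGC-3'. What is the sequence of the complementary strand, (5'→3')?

5'-GCTAACATCCAGACCAATAGGGCCGAGGCGTATCTCTGGTGGGTAGATGTTGTGTTTACTTACT-3'

The complement of AGTAAGTAAACACAACATCTACCCACCAGAGATACGCCTCGGCCCTATTGGTCTGGATGTTAGC is TCATTCATTTGTGTTGTAGATGGGTGGTCTCTATGCGGAGCCGGGATAACCAGACCTACAATCG (A↔T, G↔C). DNA strands are antiparallel, so the complementary strand runs 3'→5'; reversing gives the 5'→3' form.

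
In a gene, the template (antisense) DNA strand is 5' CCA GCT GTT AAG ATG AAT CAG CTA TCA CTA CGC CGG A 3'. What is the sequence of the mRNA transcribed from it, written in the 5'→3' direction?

5'-UCCGGCGUAGUGAUAGCUGAUUCAUCUUAACAGCUGG-3'

The mRNA has the sequence of the coding strand (reverse complement of the template) with T→U. Reverse complement of CCAGCTGTTAAGATGAATCAGCTATCACTACGCCGGA is TCCGGCGTAGTGATAGCTGATTCATCTTAACAGCTGG; then T→U.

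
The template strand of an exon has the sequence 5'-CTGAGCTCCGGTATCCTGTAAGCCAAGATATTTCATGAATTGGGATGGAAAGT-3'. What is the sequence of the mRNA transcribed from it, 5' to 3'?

5'-ACUUUCCAUCCCAAUUCAUGAAAUAUCUUGGCUUACAGGAUACCGGAGCUCAG-3'

RNA polymerase reads the template 3'→5' and synthesizes mRNA 5'→3' by base-pairing (A→U, T→A, G↔C). The complement of the template is GACTCGAGGCCATAGGACATTCGGTTCTATAAAGTACTTAACCCTACCTTTCA; antiparallel, so 5'→3' the coding strand is ACTTTCCATCCCAATTCATGAAATATCTTGGCTTACAGGATACCGGAGCTCAG. Replace T with U for the mRNA.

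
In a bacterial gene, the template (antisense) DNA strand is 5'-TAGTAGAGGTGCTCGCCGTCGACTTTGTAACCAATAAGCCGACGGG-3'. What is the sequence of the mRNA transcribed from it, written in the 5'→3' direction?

RNA polymerase reads the template 3'→5' and synthesizes mRNA 5'→3' by base-pairing (A→U, T→A, G↔C). The complement of the template is ATCATCTCCACGAGCGGCAGCTGAAACATTGGTTATTCGGCTGCCC; antiparallel, so 5'→3' the coding strand is CCCGTCGGCTTATTGGTTACAAAGTCGACGGCGAGCACCTCTACTA. Replace T with U for the mRNA.

5'-CCCGUCGGCUUAUUGGUUACAAAGUCGACGGCGAGCACCUCUACUA-3'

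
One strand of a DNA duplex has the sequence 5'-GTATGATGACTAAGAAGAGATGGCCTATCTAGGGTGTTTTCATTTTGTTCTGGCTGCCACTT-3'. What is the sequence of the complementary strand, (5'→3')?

Pairing A↔T and G↔C gives CATACTACTGATTCTTCTCTACCGGATAGATCCCACAAAAGTAAAACAAGACCGACGGTGAA, running 3'→5'. Reverse for the 5'→3' convention.

5'-AAGTGGCAGCCAGAACAAAATGAAAACACCCTAGATAGGCCATCTCTTCTTAGTCATCATAC-3'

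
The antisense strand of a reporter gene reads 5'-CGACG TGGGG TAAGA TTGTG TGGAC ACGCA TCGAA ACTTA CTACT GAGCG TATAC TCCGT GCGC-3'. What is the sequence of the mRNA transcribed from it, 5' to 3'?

5'-GCGCACGGAGUAUACGCUCAGUAGUAAGUUUCGAUGCGUGUCCACACAAUCUUACCCCACGUCG-3'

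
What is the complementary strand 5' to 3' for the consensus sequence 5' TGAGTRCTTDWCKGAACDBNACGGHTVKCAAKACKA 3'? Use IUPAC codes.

5'-TMGTMTTGMBADCCGTNVHGTTCMGWHAAGYACTCA-3'

Standard pairs A↔T, G↔C; ambiguity codes pair R↔Y, K↔M, W↔W, B↔V, D↔H, N↔N. Complement (ACTCAYGAAHWGMCTTGHVNTGCCDABMGTTMTGMT), then reverse for 5'→3'.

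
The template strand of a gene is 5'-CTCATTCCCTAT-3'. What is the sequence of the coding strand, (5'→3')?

5'-ATAGGGAATGAG-3'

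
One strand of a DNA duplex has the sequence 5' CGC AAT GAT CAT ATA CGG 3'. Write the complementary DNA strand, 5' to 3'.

Pairing A↔T and G↔C gives GCGTTACTAGTATATGCC, running 3'→5'. Reverse for the 5'→3' convention.

5'-CCGTATATGATCATTGCG-3'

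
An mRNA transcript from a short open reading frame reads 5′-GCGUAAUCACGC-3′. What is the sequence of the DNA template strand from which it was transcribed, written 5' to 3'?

Replace U with T to get the coding DNA strand: GCGTAATCACGC. The template strand is its reverse complement (complement CGCATTAGTGCG, then reverse).

5'-GCGTGATTACGC-3'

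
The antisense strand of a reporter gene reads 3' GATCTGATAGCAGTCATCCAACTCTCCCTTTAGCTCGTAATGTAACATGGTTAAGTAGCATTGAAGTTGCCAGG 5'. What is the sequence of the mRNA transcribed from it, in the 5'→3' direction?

Reading the template 3'→5' as shown, RNA polymerase pairs each base (A→U, T→A, G↔C) to build mRNA 5'→3' directly.

5'-CUAGACUAUCGUCAGUAGGUUGAGAGGGAAAUCGAGCAUUACAUUGUACCAAUUCAUCGUAACUUCAACGGUCC-3'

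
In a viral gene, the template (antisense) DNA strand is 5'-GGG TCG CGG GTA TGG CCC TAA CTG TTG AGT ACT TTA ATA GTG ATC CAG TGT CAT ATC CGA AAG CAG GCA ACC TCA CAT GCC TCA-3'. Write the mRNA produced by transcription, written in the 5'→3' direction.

The mRNA has the sequence of the coding strand (reverse complement of the template) with T→U. Reverse complement of GGGTCGCGGGTATGGCCCTAACTGTTGAGTACTTTAATAGTGATCCAGTGTCATATCCGAAAGCAGGCAACCTCACATGCCTCA is TGAGGCATGTGAGGTTGCCTGCTTTCGGATATGACACTGGATCACTATTAAAGTACTCAACAGTTAGGGCCATACCCGCGACCC; then T→U.

5'-UGAGGCAUGUGAGGUUGCCUGCUUUCGGAUAUGACACUGGAUCACUAUUAAAGUACUCAACAGUUAGGGCCAUACCCGCGACCC-3'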